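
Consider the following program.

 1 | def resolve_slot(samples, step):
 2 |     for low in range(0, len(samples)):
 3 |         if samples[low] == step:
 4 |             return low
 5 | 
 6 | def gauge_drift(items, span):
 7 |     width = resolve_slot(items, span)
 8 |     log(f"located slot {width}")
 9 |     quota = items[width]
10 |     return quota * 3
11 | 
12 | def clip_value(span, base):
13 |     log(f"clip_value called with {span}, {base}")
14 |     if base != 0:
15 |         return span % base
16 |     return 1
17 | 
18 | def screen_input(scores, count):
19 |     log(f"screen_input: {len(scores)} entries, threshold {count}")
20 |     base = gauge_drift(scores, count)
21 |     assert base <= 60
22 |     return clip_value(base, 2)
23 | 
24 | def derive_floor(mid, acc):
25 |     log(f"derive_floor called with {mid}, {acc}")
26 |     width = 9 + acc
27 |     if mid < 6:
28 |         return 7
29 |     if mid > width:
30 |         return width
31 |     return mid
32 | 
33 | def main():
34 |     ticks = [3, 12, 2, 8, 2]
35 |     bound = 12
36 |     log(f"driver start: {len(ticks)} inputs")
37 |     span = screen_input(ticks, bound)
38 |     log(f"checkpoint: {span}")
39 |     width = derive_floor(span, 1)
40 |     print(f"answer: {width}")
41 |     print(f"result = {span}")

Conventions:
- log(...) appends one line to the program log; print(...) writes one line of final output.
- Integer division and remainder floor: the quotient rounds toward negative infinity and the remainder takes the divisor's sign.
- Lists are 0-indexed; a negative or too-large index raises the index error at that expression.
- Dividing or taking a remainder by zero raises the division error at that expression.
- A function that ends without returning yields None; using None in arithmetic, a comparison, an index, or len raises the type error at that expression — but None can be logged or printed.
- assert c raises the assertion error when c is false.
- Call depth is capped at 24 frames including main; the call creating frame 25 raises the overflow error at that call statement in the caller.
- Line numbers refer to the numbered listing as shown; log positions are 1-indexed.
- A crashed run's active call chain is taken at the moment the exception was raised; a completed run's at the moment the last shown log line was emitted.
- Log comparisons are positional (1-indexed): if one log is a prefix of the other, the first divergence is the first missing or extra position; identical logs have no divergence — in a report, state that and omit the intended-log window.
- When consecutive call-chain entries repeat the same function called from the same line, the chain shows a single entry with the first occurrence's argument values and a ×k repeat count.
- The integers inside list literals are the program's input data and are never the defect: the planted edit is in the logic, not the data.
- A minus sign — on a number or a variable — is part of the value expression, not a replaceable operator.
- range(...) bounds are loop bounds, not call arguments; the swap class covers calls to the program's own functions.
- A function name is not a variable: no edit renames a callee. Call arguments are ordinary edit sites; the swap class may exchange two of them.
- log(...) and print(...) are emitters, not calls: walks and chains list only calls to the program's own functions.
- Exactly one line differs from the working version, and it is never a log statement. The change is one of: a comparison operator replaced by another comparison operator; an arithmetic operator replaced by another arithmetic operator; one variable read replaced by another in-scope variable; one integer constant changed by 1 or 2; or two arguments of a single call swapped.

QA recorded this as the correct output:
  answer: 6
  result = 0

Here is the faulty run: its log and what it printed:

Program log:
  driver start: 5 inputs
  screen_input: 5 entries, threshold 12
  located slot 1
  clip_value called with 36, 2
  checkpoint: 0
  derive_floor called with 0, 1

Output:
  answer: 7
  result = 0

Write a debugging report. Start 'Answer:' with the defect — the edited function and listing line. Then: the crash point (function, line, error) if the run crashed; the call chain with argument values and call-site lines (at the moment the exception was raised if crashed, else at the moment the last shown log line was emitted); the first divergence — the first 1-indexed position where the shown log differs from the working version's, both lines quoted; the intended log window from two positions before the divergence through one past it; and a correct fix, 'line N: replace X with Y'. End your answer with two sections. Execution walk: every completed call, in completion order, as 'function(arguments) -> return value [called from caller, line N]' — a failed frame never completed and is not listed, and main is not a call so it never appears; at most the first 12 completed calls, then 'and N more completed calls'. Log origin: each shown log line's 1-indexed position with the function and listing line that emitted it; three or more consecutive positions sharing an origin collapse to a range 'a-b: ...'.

Answer: the defect is in derive_floor at line 28.
Key observation: The logs agree in full; only the final output differs.
Call chain: main -> derive_floor(0, 1) (called at line 39).
First divergence: there is none — every log position agrees.
Execution walk:
  resolve_slot([3, 12, 2, 8, 2], 12) -> 1  [called from gauge_drift, line 7]
  gauge_drift([3, 12, 2, 8, 2], 12) -> 36  [called from screen_input, line 20]
  clip_value(36, 2) -> 0  [called from screen_input, line 22]
  screen_input([3, 12, 2, 8, 2], 12) -> 0  [called from main, line 37]
  derive_floor(0, 1) -> 7  [called from main, line 39]
Log origins:
  1: from main, line 36
  2: from screen_input, line 19
  3: from gauge_drift, line 8
  4: from clip_value, line 13
  5: from main, line 38
  6: from derive_floor, line 25
A correct fix: line 28: replace `7` with `6`.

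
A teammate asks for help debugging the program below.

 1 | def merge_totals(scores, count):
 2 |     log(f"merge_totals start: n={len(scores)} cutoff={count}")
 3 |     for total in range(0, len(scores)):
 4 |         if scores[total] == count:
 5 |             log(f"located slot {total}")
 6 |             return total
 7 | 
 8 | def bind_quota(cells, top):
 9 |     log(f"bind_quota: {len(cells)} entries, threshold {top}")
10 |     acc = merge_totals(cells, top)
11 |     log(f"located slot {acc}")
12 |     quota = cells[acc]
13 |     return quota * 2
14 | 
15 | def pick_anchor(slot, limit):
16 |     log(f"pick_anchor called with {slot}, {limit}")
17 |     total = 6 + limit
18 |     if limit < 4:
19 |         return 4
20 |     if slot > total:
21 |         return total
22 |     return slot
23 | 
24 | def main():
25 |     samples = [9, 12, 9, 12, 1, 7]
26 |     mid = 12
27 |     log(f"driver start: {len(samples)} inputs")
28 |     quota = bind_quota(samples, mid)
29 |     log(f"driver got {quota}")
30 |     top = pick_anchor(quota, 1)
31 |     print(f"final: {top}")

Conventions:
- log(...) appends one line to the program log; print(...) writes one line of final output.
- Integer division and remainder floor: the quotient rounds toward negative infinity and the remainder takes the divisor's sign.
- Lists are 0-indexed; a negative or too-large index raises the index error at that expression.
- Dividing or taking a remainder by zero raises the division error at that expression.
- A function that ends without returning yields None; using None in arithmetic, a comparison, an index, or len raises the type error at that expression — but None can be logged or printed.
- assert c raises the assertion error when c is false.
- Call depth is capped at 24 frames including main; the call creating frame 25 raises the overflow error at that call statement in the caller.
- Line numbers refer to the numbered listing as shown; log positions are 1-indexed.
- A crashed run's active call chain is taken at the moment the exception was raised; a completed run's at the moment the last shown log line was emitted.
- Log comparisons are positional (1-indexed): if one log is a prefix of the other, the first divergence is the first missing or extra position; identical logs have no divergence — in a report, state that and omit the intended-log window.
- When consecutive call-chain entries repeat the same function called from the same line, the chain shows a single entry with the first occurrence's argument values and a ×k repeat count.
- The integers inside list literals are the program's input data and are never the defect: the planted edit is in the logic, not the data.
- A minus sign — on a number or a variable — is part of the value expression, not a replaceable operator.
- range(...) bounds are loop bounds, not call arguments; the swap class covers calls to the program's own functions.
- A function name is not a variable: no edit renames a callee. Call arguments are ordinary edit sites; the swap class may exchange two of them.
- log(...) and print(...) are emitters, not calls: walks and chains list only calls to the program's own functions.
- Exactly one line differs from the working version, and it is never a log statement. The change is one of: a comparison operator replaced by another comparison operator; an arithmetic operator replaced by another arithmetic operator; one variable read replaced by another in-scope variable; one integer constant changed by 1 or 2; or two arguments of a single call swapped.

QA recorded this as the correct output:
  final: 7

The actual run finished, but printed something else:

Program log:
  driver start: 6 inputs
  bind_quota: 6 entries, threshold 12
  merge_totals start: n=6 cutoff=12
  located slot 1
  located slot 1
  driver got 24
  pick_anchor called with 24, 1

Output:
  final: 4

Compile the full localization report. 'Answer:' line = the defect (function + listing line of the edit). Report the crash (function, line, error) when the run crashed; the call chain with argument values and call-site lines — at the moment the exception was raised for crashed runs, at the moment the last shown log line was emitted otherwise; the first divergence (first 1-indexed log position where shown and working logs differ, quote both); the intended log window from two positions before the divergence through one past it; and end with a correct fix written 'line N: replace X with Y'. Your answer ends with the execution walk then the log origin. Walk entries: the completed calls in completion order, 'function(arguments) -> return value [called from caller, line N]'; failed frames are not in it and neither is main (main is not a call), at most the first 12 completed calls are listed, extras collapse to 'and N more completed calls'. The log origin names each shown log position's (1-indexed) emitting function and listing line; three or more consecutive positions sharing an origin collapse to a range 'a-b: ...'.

Answer: the defect is in pick_anchor at line 18.
The tell: The logs agree in full; only the final output differs.
Call chain: main -> pick_anchor(24, 1) (called at line 30).
First divergence: none (the log streams are identical).
Execution walk:
  merge_totals([9, 12, 9, 12, 1, 7], 12) -> 1  [called from bind_quota, line 10]
  bind_quota([9, 12, 9, 12, 1, 7], 12) -> 24  [called from main, line 28]
  pick_anchor(24, 1) -> 4  [called from main, line 30]
Log origin:
  1: logged in main at line 27
  2: logged in bind_quota at line 9
  3: logged in merge_totals at line 2
  4: logged in merge_totals at line 5
  5: logged in bind_quota at line 11
  6: logged in main at line 29
  7: logged in pick_anchor at line 16
A correct fix: line 18: replace `limit` with `slot`.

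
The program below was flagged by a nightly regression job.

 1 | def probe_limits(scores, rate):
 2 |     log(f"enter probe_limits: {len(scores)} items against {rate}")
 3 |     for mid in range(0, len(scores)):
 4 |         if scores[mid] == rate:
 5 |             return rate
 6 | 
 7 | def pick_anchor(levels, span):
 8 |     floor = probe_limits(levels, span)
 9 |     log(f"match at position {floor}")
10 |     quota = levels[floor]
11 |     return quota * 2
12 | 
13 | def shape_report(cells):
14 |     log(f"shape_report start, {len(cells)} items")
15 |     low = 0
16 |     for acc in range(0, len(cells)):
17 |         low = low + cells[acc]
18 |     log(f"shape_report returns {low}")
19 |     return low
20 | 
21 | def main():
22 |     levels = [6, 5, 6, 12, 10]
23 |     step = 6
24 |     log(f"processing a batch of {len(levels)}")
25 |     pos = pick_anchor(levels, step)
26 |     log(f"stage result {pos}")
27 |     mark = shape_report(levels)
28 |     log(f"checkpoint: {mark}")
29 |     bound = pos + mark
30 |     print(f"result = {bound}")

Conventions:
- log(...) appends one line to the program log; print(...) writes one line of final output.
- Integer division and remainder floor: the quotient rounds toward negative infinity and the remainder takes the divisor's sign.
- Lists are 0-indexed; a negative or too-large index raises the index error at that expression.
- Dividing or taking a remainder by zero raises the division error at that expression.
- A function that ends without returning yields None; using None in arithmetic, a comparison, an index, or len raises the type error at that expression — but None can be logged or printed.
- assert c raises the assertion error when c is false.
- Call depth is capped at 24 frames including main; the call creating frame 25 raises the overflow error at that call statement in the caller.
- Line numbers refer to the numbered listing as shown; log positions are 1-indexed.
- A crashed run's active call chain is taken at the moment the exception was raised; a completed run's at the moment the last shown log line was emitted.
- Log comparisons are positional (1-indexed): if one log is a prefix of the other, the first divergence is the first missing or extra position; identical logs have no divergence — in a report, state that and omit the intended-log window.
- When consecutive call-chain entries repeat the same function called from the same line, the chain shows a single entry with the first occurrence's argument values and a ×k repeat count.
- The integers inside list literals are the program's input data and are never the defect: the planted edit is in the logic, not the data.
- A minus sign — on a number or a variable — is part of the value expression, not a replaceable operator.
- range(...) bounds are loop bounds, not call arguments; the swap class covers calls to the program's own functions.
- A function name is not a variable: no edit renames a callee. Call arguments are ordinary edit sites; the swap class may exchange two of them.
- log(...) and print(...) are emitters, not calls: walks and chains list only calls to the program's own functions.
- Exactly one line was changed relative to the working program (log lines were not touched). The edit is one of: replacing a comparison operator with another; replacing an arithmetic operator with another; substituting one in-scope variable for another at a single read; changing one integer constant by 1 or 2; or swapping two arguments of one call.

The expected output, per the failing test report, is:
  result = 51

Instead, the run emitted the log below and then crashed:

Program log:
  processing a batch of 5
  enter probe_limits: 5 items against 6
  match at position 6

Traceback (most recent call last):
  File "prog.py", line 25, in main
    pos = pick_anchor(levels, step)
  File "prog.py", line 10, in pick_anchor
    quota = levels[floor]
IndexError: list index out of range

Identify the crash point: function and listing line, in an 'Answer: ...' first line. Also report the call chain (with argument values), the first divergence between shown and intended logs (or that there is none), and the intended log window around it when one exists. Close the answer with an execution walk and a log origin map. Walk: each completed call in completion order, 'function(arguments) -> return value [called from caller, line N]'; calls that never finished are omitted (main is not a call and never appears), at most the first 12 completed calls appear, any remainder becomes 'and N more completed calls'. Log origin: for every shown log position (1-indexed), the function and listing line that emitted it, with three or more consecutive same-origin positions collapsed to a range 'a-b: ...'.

Answer: the error was raised in pick_anchor, line 10.
The tell: The log first diverges at position 3: the faulty run prints 'match at position 6' where the working version prints 'match at position 0'.
Call chain: main -> pick_anchor([6, 5, 6, 12, 10], 6) (called at line 25).
First divergence: position 3 — the shown line 'match at position 6' should read 'match at position 0'.
Intended log window:
  1: processing a batch of 5
  2: enter probe_limits: 5 items against 6
  3: match at position 0
  4: stage result 12
Execution walk:
  probe_limits([6, 5, 6, 12, 10], 6) -> 6  [called from pick_anchor, line 8]
Log origins:
  1: logged in main at line 24
  2: logged in probe_limits at line 2
  3: logged in pick_anchor at line 9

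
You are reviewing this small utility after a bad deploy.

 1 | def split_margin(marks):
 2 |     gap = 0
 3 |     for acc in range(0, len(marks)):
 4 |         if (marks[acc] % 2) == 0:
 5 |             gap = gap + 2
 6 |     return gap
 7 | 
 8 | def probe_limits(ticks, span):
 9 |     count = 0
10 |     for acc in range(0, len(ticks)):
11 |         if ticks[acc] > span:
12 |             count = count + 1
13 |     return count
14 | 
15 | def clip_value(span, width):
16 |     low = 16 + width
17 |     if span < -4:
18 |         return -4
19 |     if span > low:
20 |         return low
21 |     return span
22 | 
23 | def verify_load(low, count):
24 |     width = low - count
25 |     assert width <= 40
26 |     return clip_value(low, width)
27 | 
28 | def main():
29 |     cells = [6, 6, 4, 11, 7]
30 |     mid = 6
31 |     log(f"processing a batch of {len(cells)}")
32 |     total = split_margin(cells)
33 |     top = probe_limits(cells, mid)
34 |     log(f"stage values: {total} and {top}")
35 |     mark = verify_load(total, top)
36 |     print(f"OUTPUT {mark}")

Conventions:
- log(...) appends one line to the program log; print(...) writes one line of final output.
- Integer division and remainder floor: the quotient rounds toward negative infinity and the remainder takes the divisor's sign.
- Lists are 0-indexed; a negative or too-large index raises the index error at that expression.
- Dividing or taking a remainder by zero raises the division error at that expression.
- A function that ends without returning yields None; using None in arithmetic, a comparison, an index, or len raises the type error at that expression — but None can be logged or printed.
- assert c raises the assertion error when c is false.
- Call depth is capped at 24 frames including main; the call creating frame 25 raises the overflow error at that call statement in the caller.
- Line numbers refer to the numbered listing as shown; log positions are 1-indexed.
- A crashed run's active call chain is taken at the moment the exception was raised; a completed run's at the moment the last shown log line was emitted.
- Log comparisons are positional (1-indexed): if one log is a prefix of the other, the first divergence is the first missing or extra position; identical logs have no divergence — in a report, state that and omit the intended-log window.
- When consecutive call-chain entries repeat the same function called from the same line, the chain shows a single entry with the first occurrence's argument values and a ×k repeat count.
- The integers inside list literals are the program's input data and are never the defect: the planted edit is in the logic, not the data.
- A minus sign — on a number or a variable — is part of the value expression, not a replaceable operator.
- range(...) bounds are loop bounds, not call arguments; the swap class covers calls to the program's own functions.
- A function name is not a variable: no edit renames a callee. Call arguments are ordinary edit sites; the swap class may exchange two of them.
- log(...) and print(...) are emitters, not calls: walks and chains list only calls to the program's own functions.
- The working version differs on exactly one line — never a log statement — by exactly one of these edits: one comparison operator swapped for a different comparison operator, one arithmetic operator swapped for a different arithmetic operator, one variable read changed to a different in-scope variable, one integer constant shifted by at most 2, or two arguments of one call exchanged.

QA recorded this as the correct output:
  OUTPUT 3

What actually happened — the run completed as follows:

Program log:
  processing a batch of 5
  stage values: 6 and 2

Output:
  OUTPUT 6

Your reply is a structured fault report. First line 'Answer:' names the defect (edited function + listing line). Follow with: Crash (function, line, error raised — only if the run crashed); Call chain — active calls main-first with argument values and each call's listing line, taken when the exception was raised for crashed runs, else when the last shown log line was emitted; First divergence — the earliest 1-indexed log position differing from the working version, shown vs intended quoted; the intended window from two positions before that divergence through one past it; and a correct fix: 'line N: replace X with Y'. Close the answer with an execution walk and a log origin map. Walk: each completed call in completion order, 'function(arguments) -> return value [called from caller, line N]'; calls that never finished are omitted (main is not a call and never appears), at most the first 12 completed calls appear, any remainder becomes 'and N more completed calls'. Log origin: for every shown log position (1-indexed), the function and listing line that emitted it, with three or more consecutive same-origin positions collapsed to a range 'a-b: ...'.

Answer: the defect is in split_margin at line 5.
Key observation: The log first diverges at position 2: the faulty run prints 'stage values: 6 and 2' where the working version prints 'stage values: 3 and 2'.
Call chain: main.
First divergence: position 2; shown 'stage values: 6 and 2' vs intended 'stage values: 3 and 2'.
Intended log window:
  1: processing a batch of 5
  2: stage values: 3 and 2
Execution walk:
  split_margin([6, 6, 4, 11, 7]) -> 6  [called from main, line 32]
  probe_limits([6, 6, 4, 11, 7], 6) -> 2  [called from main, line 33]
  clip_value(6, 4) -> 6  [called from verify_load, line 26]
  verify_load(6, 2) -> 6  [called from main, line 35]
Origin of each log line:
  1 — main, line 31
  2 — main, line 34
A correct fix: line 5: replace `2` with `1`.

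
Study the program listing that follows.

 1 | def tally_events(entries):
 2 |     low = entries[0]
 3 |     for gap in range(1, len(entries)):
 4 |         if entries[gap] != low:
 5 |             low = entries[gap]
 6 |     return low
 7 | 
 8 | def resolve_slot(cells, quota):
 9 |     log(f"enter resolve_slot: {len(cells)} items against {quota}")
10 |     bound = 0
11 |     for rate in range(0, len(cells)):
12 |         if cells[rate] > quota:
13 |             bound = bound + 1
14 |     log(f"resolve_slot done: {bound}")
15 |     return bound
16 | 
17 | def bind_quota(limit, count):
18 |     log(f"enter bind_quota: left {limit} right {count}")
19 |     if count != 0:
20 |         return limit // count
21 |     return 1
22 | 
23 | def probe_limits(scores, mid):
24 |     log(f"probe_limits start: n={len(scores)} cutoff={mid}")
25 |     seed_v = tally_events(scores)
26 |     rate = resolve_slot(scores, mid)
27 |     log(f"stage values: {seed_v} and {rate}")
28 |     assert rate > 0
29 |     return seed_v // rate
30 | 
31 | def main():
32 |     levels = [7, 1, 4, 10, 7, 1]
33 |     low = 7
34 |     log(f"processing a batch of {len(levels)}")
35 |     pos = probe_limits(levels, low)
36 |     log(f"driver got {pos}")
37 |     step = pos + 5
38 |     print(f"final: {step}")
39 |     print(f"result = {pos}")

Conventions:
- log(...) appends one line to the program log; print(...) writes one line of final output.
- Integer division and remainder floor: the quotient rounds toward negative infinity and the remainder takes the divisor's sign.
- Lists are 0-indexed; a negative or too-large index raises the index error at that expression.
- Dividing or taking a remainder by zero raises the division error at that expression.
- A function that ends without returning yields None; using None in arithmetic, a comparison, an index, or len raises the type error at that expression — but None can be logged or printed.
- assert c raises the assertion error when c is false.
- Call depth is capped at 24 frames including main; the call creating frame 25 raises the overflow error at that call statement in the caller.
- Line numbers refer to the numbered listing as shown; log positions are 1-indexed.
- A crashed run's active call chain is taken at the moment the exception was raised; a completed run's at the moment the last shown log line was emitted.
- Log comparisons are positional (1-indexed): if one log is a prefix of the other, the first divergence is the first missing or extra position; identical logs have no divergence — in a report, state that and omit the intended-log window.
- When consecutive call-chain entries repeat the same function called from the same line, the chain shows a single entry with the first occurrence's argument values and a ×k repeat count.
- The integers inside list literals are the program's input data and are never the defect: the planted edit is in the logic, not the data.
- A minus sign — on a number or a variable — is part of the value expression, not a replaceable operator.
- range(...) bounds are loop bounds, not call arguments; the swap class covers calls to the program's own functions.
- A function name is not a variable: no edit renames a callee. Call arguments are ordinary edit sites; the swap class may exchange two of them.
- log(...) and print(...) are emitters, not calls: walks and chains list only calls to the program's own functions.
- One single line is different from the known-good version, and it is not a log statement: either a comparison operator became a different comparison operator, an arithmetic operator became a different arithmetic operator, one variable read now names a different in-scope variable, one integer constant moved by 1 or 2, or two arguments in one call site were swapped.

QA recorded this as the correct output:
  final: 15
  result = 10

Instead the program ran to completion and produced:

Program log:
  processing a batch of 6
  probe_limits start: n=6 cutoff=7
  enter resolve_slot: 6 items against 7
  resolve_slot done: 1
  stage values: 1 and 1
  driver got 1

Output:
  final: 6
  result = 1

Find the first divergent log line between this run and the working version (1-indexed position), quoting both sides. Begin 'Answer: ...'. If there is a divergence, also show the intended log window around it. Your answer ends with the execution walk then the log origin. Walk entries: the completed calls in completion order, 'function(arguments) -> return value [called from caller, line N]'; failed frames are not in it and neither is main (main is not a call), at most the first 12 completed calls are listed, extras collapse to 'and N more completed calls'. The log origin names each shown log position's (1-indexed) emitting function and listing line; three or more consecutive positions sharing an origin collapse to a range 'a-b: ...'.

Answer: at position 5 the run shows 'stage values: 1 and 1' where the working version logs 'stage values: 10 and 1'.
Intended log window:
  3: enter resolve_slot: 6 items against 7
  4: resolve_slot done: 1
  5: stage values: 10 and 1
  6: driver got 10
Execution walk:
  tally_events([7, 1, 4, 10, 7, 1]) -> 1  [called from probe_limits, line 25]
  resolve_slot([7, 1, 4, 10, 7, 1], 7) -> 1  [called from probe_limits, line 26]
  probe_limits([7, 1, 4, 10, 7, 1], 7) -> 1  [called from main, line 35]
Origin of each log line:
  1: emitted by main (line 34)
  2: emitted by probe_limits (line 24)
  3: emitted by resolve_slot (line 9)
  4: emitted by resolve_slot (line 14)
  5: emitted by probe_limits (line 27)
  6: emitted by main (line 36)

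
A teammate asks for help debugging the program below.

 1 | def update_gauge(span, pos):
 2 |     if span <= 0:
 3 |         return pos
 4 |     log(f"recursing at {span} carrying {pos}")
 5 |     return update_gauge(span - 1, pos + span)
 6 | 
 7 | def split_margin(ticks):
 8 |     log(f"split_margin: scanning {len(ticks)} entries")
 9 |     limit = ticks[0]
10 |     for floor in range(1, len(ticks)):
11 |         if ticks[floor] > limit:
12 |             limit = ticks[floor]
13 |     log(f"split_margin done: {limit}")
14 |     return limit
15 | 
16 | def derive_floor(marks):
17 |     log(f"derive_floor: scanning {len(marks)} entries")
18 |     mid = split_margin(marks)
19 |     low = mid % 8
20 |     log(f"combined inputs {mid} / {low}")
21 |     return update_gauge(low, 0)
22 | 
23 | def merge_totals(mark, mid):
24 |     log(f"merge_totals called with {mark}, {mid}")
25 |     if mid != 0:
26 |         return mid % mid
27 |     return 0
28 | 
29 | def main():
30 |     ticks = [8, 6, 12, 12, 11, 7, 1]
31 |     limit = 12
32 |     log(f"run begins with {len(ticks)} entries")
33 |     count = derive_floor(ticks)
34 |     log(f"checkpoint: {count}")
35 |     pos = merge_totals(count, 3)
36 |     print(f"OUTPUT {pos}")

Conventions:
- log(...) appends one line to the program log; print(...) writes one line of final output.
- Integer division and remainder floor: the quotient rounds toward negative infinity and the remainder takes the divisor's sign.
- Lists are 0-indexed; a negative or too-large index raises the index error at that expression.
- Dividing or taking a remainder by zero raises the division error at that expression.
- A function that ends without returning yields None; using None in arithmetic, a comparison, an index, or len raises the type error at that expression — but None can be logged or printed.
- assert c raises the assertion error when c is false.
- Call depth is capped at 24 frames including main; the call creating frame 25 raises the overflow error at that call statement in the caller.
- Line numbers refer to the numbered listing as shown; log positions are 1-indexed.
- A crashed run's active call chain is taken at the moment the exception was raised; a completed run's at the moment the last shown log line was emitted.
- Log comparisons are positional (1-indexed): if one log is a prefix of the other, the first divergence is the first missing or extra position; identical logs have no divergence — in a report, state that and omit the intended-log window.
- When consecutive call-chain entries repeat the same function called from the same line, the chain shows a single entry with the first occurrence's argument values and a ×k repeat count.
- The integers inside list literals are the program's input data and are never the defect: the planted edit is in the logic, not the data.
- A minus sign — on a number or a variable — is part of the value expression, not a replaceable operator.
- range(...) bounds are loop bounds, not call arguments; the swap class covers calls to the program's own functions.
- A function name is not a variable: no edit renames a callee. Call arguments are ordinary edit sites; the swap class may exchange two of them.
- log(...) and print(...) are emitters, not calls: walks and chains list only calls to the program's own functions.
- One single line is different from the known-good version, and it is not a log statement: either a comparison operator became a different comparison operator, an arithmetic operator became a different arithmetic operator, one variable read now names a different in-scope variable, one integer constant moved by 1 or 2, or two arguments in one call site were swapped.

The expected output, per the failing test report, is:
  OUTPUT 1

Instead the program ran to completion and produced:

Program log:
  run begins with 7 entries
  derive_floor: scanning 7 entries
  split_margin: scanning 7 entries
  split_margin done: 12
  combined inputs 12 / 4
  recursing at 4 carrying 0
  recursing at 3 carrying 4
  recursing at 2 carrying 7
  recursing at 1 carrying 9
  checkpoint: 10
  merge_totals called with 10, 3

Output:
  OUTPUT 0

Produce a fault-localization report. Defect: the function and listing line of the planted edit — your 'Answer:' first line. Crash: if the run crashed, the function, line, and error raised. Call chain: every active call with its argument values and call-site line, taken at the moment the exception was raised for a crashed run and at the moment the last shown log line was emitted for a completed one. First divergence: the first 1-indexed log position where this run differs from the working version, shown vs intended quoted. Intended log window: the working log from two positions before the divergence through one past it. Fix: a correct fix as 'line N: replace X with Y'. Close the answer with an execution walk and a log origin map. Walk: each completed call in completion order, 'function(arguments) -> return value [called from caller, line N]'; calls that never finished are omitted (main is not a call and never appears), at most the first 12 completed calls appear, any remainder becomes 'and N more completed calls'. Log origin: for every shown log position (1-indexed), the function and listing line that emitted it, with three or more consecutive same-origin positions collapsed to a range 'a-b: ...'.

Answer: the defect is in merge_totals at line 26.
The tell: Log streams are identical — the defect surfaces only in the printed output.
Call chain: main -> merge_totals(10, 3) (called at line 35).
First divergence: none — the logs agree in full.
Execution walk:
  split_margin([8, 6, 12, 12, 11, 7, 1]) -> 12  [called from derive_floor, line 18]
  update_gauge(0, 10) -> 10  [called from update_gauge, line 5]
  update_gauge(1, 9) -> 10  [called from update_gauge, line 5]
  update_gauge(2, 7) -> 10  [called from update_gauge, line 5]
  update_gauge(3, 4) -> 10  [called from update_gauge, line 5]
  update_gauge(4, 0) -> 10  [called from derive_floor, line 21]
  derive_floor([8, 6, 12, 12, 11, 7, 1]) -> 10  [called from main, line 33]
  merge_totals(10, 3) -> 0  [called from main, line 35]
Log origins:
  1 — main, line 32
  2 — derive_floor, line 17
  3 — split_margin, line 8
  4 — split_margin, line 13
  5 — derive_floor, line 20
  6-9 — update_gauge, line 4
  10 — main, line 34
  11 — merge_totals, line 24
A correct fix: line 26: replace `mid % mid` with `mark % mid`.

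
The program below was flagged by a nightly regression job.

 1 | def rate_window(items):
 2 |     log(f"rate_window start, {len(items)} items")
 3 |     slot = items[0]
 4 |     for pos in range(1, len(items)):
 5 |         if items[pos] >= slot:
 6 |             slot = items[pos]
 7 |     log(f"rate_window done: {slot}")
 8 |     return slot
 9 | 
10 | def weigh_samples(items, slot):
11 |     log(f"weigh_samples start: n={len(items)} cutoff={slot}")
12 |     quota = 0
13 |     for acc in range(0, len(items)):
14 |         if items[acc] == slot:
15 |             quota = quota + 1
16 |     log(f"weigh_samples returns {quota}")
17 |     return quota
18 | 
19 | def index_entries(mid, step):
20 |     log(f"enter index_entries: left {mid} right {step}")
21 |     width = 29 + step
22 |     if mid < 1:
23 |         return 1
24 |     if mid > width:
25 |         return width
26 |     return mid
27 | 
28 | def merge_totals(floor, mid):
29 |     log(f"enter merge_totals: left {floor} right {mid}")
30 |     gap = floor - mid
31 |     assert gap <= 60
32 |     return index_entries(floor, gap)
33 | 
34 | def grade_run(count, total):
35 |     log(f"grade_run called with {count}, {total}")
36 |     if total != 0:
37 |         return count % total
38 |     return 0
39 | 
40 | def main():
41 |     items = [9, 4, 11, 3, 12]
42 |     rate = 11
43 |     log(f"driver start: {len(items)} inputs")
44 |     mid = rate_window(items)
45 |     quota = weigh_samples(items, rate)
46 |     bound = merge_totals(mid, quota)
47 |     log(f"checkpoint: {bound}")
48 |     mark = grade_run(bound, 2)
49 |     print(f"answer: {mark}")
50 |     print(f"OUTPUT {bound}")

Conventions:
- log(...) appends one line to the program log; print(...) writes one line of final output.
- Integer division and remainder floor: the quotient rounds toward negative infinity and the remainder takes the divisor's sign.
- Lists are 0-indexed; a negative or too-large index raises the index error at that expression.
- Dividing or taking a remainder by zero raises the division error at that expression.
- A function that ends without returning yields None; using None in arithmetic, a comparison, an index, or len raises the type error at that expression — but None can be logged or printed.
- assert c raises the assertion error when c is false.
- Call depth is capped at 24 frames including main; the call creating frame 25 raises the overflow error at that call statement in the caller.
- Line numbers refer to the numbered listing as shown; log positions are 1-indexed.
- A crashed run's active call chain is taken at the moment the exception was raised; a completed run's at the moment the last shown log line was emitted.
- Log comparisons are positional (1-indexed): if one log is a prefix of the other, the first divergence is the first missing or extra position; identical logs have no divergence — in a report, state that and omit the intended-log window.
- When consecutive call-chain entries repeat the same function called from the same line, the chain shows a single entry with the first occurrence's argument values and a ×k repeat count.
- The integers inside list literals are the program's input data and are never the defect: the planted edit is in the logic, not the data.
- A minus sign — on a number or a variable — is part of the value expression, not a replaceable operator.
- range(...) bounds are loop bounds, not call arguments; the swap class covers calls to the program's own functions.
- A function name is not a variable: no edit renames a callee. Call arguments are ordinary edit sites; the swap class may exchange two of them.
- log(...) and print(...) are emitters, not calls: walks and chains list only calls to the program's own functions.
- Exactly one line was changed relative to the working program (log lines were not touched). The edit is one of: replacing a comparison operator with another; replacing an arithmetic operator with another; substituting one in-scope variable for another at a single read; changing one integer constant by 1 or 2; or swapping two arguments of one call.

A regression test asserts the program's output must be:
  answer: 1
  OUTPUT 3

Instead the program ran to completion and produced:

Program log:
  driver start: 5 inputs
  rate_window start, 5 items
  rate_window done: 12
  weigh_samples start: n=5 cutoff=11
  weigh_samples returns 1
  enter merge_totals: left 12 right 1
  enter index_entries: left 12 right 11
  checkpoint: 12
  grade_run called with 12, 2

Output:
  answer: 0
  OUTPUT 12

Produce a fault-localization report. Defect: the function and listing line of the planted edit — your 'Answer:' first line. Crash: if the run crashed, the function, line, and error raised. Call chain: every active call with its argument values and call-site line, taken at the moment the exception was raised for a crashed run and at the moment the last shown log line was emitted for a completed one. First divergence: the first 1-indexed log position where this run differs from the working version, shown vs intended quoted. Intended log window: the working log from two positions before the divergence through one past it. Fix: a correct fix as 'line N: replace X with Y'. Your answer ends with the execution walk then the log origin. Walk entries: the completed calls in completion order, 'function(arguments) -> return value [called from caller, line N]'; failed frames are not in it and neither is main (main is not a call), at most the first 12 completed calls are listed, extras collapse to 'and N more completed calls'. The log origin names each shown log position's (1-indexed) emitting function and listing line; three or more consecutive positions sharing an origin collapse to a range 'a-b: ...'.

Answer: the defect is in rate_window at line 5.
Core observation: Position 3 is the first bad log line: 'rate_window done: 12' should read 'rate_window done: 3'.
Call chain: main -> grade_run(12, 2) (called at line 48).
First divergence: position 3 — shown 'rate_window done: 12', intended 'rate_window done: 3'.
Intended log window:
  1: driver start: 5 inputs
  2: rate_window start, 5 items
  3: rate_window done: 3
  4: weigh_samples start: n=5 cutoff=11
Execution walk:
  rate_window([9, 4, 11, 3, 12]) -> 12  [called from main, line 44]
  weigh_samples([9, 4, 11, 3, 12], 11) -> 1  [called from main, line 45]
  index_entries(12, 11) -> 12  [called from merge_totals, line 32]
  merge_totals(12, 1) -> 12  [called from main, line 46]
  grade_run(12, 2) -> 0  [called from main, line 48]
Log origin:
  1: from main, line 43
  2: from rate_window, line 2
  3: from rate_window, line 7
  4: from weigh_samples, line 11
  5: from weigh_samples, line 16
  6: from merge_totals, line 29
  7: from index_entries, line 20
  8: from main, line 47
  9: from grade_run, line 35
A correct fix: line 5: replace `>=` with `<`.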